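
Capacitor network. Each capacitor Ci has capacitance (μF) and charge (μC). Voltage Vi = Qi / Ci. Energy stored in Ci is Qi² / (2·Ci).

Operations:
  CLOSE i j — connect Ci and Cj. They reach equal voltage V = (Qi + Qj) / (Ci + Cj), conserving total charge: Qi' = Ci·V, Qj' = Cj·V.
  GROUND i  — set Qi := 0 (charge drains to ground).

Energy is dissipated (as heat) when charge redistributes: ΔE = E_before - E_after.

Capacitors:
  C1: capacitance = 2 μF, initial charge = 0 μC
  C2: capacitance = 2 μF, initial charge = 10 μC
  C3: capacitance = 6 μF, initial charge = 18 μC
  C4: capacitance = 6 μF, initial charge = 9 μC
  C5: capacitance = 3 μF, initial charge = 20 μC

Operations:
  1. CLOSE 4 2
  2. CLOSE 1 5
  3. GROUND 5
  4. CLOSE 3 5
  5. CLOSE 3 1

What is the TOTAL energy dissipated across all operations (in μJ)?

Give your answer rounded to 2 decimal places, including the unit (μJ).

Answer: 71.85 μJ

Derivation:
Initial: C1(2μF, Q=0μC, V=0.00V), C2(2μF, Q=10μC, V=5.00V), C3(6μF, Q=18μC, V=3.00V), C4(6μF, Q=9μC, V=1.50V), C5(3μF, Q=20μC, V=6.67V)
Op 1: CLOSE 4-2: Q_total=19.00, C_total=8.00, V=2.38; Q4=14.25, Q2=4.75; dissipated=9.188
Op 2: CLOSE 1-5: Q_total=20.00, C_total=5.00, V=4.00; Q1=8.00, Q5=12.00; dissipated=26.667
Op 3: GROUND 5: Q5=0; energy lost=24.000
Op 4: CLOSE 3-5: Q_total=18.00, C_total=9.00, V=2.00; Q3=12.00, Q5=6.00; dissipated=9.000
Op 5: CLOSE 3-1: Q_total=20.00, C_total=8.00, V=2.50; Q3=15.00, Q1=5.00; dissipated=3.000
Total dissipated: 71.854 μJ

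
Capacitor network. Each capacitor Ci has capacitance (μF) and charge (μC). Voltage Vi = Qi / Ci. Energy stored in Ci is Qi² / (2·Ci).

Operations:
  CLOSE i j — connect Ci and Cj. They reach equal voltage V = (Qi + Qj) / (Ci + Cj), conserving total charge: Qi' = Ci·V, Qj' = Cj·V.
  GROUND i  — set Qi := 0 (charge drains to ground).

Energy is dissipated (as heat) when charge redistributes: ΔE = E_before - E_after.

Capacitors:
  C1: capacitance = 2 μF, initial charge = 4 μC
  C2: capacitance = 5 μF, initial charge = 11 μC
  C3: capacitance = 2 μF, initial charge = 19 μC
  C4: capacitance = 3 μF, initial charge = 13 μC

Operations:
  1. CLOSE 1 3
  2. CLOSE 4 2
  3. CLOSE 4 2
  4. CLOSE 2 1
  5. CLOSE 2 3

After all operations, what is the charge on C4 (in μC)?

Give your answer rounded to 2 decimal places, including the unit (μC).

Initial: C1(2μF, Q=4μC, V=2.00V), C2(5μF, Q=11μC, V=2.20V), C3(2μF, Q=19μC, V=9.50V), C4(3μF, Q=13μC, V=4.33V)
Op 1: CLOSE 1-3: Q_total=23.00, C_total=4.00, V=5.75; Q1=11.50, Q3=11.50; dissipated=28.125
Op 2: CLOSE 4-2: Q_total=24.00, C_total=8.00, V=3.00; Q4=9.00, Q2=15.00; dissipated=4.267
Op 3: CLOSE 4-2: Q_total=24.00, C_total=8.00, V=3.00; Q4=9.00, Q2=15.00; dissipated=0.000
Op 4: CLOSE 2-1: Q_total=26.50, C_total=7.00, V=3.79; Q2=18.93, Q1=7.57; dissipated=5.402
Op 5: CLOSE 2-3: Q_total=30.43, C_total=7.00, V=4.35; Q2=21.73, Q3=8.69; dissipated=2.756
Final charges: Q1=7.57, Q2=21.73, Q3=8.69, Q4=9.00

Answer: 9.00 μC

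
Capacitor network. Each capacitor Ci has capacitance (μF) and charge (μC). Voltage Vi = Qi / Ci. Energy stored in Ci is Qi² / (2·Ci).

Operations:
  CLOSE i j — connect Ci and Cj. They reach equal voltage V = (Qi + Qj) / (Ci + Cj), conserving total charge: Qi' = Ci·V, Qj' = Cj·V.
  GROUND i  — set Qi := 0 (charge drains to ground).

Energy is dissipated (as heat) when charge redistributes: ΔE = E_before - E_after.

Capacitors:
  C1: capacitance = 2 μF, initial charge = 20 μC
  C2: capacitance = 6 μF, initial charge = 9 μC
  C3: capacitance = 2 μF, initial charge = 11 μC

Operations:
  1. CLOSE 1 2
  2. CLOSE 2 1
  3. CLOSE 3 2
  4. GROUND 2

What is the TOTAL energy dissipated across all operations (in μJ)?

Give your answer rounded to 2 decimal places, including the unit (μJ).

Answer: 107.10 μJ

Derivation:
Initial: C1(2μF, Q=20μC, V=10.00V), C2(6μF, Q=9μC, V=1.50V), C3(2μF, Q=11μC, V=5.50V)
Op 1: CLOSE 1-2: Q_total=29.00, C_total=8.00, V=3.62; Q1=7.25, Q2=21.75; dissipated=54.188
Op 2: CLOSE 2-1: Q_total=29.00, C_total=8.00, V=3.62; Q2=21.75, Q1=7.25; dissipated=0.000
Op 3: CLOSE 3-2: Q_total=32.75, C_total=8.00, V=4.09; Q3=8.19, Q2=24.56; dissipated=2.637
Op 4: GROUND 2: Q2=0; energy lost=50.276
Total dissipated: 107.101 μJ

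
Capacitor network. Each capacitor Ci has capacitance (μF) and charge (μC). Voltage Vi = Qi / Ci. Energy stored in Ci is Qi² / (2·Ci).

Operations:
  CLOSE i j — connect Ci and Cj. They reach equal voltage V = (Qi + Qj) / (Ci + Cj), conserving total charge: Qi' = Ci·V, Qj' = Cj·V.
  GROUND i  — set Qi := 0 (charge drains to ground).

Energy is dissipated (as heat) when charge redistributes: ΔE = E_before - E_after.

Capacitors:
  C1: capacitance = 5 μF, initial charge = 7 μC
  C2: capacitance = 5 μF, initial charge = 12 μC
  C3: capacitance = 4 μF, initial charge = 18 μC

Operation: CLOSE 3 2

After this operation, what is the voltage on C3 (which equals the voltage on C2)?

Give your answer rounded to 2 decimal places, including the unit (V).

Answer: 3.33 V

Derivation:
Initial: C1(5μF, Q=7μC, V=1.40V), C2(5μF, Q=12μC, V=2.40V), C3(4μF, Q=18μC, V=4.50V)
Op 1: CLOSE 3-2: Q_total=30.00, C_total=9.00, V=3.33; Q3=13.33, Q2=16.67; dissipated=4.900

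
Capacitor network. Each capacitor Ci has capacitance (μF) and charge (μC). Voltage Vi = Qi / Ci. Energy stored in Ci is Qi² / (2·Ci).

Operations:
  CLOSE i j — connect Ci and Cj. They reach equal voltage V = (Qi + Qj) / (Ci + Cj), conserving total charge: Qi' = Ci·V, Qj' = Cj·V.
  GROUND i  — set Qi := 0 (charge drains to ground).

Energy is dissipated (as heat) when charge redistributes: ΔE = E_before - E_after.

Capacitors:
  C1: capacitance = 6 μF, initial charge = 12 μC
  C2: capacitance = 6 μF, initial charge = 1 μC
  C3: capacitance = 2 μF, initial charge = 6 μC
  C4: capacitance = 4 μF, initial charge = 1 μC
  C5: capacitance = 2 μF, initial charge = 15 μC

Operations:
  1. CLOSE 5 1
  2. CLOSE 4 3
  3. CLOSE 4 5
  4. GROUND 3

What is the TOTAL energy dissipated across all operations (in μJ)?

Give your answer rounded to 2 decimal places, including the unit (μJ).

Answer: 32.34 μJ

Derivation:
Initial: C1(6μF, Q=12μC, V=2.00V), C2(6μF, Q=1μC, V=0.17V), C3(2μF, Q=6μC, V=3.00V), C4(4μF, Q=1μC, V=0.25V), C5(2μF, Q=15μC, V=7.50V)
Op 1: CLOSE 5-1: Q_total=27.00, C_total=8.00, V=3.38; Q5=6.75, Q1=20.25; dissipated=22.688
Op 2: CLOSE 4-3: Q_total=7.00, C_total=6.00, V=1.17; Q4=4.67, Q3=2.33; dissipated=5.042
Op 3: CLOSE 4-5: Q_total=11.42, C_total=6.00, V=1.90; Q4=7.61, Q5=3.81; dissipated=3.251
Op 4: GROUND 3: Q3=0; energy lost=1.361
Total dissipated: 32.341 μJ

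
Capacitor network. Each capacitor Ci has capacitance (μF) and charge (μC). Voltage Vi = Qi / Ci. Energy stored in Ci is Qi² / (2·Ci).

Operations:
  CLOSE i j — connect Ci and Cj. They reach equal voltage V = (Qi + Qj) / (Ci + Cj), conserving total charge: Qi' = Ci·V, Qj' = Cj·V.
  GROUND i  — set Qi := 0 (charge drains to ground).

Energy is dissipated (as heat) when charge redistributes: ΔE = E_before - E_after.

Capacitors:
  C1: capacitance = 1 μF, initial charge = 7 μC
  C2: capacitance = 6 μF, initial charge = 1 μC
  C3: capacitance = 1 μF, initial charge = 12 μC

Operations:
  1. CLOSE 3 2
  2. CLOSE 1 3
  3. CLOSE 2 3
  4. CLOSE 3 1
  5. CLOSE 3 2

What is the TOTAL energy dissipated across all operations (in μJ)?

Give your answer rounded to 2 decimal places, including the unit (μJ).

Initial: C1(1μF, Q=7μC, V=7.00V), C2(6μF, Q=1μC, V=0.17V), C3(1μF, Q=12μC, V=12.00V)
Op 1: CLOSE 3-2: Q_total=13.00, C_total=7.00, V=1.86; Q3=1.86, Q2=11.14; dissipated=60.012
Op 2: CLOSE 1-3: Q_total=8.86, C_total=2.00, V=4.43; Q1=4.43, Q3=4.43; dissipated=6.612
Op 3: CLOSE 2-3: Q_total=15.57, C_total=7.00, V=2.22; Q2=13.35, Q3=2.22; dissipated=2.834
Op 4: CLOSE 3-1: Q_total=6.65, C_total=2.00, V=3.33; Q3=3.33, Q1=3.33; dissipated=1.214
Op 5: CLOSE 3-2: Q_total=16.67, C_total=7.00, V=2.38; Q3=2.38, Q2=14.29; dissipated=0.520
Total dissipated: 71.193 μJ

Answer: 71.19 μJ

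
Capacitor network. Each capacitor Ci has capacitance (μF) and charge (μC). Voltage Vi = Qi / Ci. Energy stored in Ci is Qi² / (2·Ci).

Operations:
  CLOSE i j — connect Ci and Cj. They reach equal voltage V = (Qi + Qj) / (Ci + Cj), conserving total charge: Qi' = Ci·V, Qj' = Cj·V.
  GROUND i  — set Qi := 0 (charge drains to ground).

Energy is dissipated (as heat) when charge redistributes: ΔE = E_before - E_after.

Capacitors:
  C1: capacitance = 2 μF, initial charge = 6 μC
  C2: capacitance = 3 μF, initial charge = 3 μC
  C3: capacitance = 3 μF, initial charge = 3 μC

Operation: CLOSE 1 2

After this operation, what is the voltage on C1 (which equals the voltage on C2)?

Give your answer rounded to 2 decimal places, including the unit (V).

Answer: 1.80 V

Derivation:
Initial: C1(2μF, Q=6μC, V=3.00V), C2(3μF, Q=3μC, V=1.00V), C3(3μF, Q=3μC, V=1.00V)
Op 1: CLOSE 1-2: Q_total=9.00, C_total=5.00, V=1.80; Q1=3.60, Q2=5.40; dissipated=2.400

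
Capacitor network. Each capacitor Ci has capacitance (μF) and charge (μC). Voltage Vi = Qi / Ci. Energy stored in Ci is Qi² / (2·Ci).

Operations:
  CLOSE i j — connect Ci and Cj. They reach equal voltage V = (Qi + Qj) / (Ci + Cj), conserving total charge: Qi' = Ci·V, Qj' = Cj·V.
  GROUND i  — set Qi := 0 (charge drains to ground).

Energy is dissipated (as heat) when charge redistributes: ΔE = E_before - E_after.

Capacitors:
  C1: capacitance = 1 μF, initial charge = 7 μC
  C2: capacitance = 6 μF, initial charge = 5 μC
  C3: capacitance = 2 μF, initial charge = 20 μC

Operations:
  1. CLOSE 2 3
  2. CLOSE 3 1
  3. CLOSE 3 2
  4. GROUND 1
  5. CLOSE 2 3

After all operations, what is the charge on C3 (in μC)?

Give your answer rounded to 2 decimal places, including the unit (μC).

Answer: 6.90 μC

Derivation:
Initial: C1(1μF, Q=7μC, V=7.00V), C2(6μF, Q=5μC, V=0.83V), C3(2μF, Q=20μC, V=10.00V)
Op 1: CLOSE 2-3: Q_total=25.00, C_total=8.00, V=3.12; Q2=18.75, Q3=6.25; dissipated=63.021
Op 2: CLOSE 3-1: Q_total=13.25, C_total=3.00, V=4.42; Q3=8.83, Q1=4.42; dissipated=5.005
Op 3: CLOSE 3-2: Q_total=27.58, C_total=8.00, V=3.45; Q3=6.90, Q2=20.69; dissipated=1.251
Op 4: GROUND 1: Q1=0; energy lost=9.753
Op 5: CLOSE 2-3: Q_total=27.58, C_total=8.00, V=3.45; Q2=20.69, Q3=6.90; dissipated=0.000
Final charges: Q1=0.00, Q2=20.69, Q3=6.90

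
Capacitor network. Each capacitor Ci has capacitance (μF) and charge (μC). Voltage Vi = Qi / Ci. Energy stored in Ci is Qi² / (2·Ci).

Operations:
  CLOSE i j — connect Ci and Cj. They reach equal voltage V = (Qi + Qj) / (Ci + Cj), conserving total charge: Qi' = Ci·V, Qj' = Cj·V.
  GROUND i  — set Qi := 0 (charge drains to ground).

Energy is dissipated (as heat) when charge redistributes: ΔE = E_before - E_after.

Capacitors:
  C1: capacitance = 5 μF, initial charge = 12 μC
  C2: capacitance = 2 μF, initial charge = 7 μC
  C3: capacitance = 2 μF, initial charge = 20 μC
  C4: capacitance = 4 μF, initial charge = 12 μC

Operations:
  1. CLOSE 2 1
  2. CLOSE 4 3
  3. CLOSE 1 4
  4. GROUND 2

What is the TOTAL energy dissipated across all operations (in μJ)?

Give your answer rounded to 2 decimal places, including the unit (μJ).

Initial: C1(5μF, Q=12μC, V=2.40V), C2(2μF, Q=7μC, V=3.50V), C3(2μF, Q=20μC, V=10.00V), C4(4μF, Q=12μC, V=3.00V)
Op 1: CLOSE 2-1: Q_total=19.00, C_total=7.00, V=2.71; Q2=5.43, Q1=13.57; dissipated=0.864
Op 2: CLOSE 4-3: Q_total=32.00, C_total=6.00, V=5.33; Q4=21.33, Q3=10.67; dissipated=32.667
Op 3: CLOSE 1-4: Q_total=34.90, C_total=9.00, V=3.88; Q1=19.39, Q4=15.51; dissipated=7.622
Op 4: GROUND 2: Q2=0; energy lost=7.367
Total dissipated: 48.520 μJ

Answer: 48.52 μJ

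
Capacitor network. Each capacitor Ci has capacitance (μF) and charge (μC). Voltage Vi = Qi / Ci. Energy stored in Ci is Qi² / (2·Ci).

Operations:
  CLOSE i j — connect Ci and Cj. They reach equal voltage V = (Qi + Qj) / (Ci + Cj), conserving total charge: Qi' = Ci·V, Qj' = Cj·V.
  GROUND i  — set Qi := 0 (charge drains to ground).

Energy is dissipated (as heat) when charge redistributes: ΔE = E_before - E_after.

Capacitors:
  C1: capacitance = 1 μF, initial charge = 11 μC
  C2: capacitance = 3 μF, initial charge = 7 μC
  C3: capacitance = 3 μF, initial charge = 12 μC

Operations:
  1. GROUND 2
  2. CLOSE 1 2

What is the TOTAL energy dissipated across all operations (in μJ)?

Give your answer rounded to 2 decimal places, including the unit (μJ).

Answer: 53.54 μJ

Derivation:
Initial: C1(1μF, Q=11μC, V=11.00V), C2(3μF, Q=7μC, V=2.33V), C3(3μF, Q=12μC, V=4.00V)
Op 1: GROUND 2: Q2=0; energy lost=8.167
Op 2: CLOSE 1-2: Q_total=11.00, C_total=4.00, V=2.75; Q1=2.75, Q2=8.25; dissipated=45.375
Total dissipated: 53.542 μJ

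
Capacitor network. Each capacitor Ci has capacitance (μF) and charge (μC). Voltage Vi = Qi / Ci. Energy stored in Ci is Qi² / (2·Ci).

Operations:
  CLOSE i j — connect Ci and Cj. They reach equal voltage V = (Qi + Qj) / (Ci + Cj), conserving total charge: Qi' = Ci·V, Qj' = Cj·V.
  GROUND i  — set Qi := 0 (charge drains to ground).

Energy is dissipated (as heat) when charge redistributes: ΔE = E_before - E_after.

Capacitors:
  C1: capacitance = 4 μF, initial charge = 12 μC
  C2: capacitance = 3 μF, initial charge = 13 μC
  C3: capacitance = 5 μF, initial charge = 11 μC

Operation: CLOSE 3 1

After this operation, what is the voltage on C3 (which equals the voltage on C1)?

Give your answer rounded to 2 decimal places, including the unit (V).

Initial: C1(4μF, Q=12μC, V=3.00V), C2(3μF, Q=13μC, V=4.33V), C3(5μF, Q=11μC, V=2.20V)
Op 1: CLOSE 3-1: Q_total=23.00, C_total=9.00, V=2.56; Q3=12.78, Q1=10.22; dissipated=0.711

Answer: 2.56 V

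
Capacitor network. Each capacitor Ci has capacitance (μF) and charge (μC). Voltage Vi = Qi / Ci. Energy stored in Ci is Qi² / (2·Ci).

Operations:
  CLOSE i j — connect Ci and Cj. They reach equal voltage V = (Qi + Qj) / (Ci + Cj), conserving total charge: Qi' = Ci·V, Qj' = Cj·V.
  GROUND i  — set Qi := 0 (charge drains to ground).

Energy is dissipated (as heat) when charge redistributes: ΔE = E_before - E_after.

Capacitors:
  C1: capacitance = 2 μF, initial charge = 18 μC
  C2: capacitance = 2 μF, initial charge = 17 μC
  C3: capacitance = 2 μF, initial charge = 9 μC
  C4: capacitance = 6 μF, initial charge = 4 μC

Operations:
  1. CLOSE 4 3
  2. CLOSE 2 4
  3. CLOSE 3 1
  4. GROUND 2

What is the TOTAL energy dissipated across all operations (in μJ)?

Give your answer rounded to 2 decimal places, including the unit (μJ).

Answer: 84.85 μJ

Derivation:
Initial: C1(2μF, Q=18μC, V=9.00V), C2(2μF, Q=17μC, V=8.50V), C3(2μF, Q=9μC, V=4.50V), C4(6μF, Q=4μC, V=0.67V)
Op 1: CLOSE 4-3: Q_total=13.00, C_total=8.00, V=1.62; Q4=9.75, Q3=3.25; dissipated=11.021
Op 2: CLOSE 2-4: Q_total=26.75, C_total=8.00, V=3.34; Q2=6.69, Q4=20.06; dissipated=35.449
Op 3: CLOSE 3-1: Q_total=21.25, C_total=4.00, V=5.31; Q3=10.62, Q1=10.62; dissipated=27.195
Op 4: GROUND 2: Q2=0; energy lost=11.181
Total dissipated: 84.846 μJ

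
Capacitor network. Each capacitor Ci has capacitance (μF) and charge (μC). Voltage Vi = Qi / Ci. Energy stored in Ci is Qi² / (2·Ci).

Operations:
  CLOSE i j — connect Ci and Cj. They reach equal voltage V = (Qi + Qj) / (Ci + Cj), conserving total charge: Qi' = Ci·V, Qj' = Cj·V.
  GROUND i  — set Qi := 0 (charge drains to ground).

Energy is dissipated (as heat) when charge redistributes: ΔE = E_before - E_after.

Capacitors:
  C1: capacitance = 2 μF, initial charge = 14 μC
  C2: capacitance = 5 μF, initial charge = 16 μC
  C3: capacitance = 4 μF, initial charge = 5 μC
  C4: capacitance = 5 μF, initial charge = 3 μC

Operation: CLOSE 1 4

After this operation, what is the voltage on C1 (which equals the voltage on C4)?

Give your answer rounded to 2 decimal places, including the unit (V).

Initial: C1(2μF, Q=14μC, V=7.00V), C2(5μF, Q=16μC, V=3.20V), C3(4μF, Q=5μC, V=1.25V), C4(5μF, Q=3μC, V=0.60V)
Op 1: CLOSE 1-4: Q_total=17.00, C_total=7.00, V=2.43; Q1=4.86, Q4=12.14; dissipated=29.257

Answer: 2.43 V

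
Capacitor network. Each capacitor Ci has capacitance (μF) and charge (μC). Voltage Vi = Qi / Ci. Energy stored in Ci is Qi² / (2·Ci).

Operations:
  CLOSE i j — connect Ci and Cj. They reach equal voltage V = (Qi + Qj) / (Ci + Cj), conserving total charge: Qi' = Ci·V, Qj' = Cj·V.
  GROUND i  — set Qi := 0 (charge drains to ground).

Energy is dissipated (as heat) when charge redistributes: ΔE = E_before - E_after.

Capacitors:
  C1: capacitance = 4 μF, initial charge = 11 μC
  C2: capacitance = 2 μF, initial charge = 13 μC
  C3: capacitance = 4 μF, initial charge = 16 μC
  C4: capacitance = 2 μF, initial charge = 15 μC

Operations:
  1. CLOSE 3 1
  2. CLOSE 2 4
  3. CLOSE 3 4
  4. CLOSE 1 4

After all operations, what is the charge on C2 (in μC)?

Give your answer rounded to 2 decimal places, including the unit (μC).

Answer: 14.00 μC

Derivation:
Initial: C1(4μF, Q=11μC, V=2.75V), C2(2μF, Q=13μC, V=6.50V), C3(4μF, Q=16μC, V=4.00V), C4(2μF, Q=15μC, V=7.50V)
Op 1: CLOSE 3-1: Q_total=27.00, C_total=8.00, V=3.38; Q3=13.50, Q1=13.50; dissipated=1.562
Op 2: CLOSE 2-4: Q_total=28.00, C_total=4.00, V=7.00; Q2=14.00, Q4=14.00; dissipated=0.500
Op 3: CLOSE 3-4: Q_total=27.50, C_total=6.00, V=4.58; Q3=18.33, Q4=9.17; dissipated=8.760
Op 4: CLOSE 1-4: Q_total=22.67, C_total=6.00, V=3.78; Q1=15.11, Q4=7.56; dissipated=0.973
Final charges: Q1=15.11, Q2=14.00, Q3=18.33, Q4=7.56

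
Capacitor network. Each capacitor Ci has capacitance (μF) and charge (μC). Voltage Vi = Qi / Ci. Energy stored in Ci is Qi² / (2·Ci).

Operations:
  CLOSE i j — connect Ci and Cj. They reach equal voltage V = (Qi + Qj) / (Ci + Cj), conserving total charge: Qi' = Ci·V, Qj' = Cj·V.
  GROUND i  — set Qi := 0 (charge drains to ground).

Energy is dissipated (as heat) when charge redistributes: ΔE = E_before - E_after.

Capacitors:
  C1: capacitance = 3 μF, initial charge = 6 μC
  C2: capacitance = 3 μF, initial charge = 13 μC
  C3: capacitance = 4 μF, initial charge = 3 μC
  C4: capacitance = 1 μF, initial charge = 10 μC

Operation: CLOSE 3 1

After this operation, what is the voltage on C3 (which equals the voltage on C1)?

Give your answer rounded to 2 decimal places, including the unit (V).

Initial: C1(3μF, Q=6μC, V=2.00V), C2(3μF, Q=13μC, V=4.33V), C3(4μF, Q=3μC, V=0.75V), C4(1μF, Q=10μC, V=10.00V)
Op 1: CLOSE 3-1: Q_total=9.00, C_total=7.00, V=1.29; Q3=5.14, Q1=3.86; dissipated=1.339

Answer: 1.29 V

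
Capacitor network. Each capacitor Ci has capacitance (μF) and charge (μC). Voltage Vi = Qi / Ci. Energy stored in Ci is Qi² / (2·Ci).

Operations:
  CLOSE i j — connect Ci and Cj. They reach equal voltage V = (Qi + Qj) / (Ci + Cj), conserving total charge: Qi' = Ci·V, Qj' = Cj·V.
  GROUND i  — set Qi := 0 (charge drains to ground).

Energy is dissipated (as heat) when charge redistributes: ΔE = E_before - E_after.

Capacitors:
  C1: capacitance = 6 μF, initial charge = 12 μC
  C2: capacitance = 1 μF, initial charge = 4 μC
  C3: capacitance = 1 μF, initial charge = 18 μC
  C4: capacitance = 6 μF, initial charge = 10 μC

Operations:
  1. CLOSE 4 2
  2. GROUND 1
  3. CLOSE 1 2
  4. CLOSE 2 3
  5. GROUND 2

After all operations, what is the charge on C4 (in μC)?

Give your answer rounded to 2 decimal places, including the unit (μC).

Initial: C1(6μF, Q=12μC, V=2.00V), C2(1μF, Q=4μC, V=4.00V), C3(1μF, Q=18μC, V=18.00V), C4(6μF, Q=10μC, V=1.67V)
Op 1: CLOSE 4-2: Q_total=14.00, C_total=7.00, V=2.00; Q4=12.00, Q2=2.00; dissipated=2.333
Op 2: GROUND 1: Q1=0; energy lost=12.000
Op 3: CLOSE 1-2: Q_total=2.00, C_total=7.00, V=0.29; Q1=1.71, Q2=0.29; dissipated=1.714
Op 4: CLOSE 2-3: Q_total=18.29, C_total=2.00, V=9.14; Q2=9.14, Q3=9.14; dissipated=78.449
Op 5: GROUND 2: Q2=0; energy lost=41.796
Final charges: Q1=1.71, Q2=0.00, Q3=9.14, Q4=12.00

Answer: 12.00 μC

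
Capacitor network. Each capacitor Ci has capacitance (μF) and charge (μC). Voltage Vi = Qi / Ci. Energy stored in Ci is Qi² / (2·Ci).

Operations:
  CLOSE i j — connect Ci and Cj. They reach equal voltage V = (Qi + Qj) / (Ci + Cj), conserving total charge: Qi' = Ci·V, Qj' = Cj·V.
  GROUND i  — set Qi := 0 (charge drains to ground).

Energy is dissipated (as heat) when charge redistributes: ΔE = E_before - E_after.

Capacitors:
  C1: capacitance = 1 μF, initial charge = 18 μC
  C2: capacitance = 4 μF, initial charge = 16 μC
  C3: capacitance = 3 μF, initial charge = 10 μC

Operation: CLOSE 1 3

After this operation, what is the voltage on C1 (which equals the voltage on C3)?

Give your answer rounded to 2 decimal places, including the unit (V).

Initial: C1(1μF, Q=18μC, V=18.00V), C2(4μF, Q=16μC, V=4.00V), C3(3μF, Q=10μC, V=3.33V)
Op 1: CLOSE 1-3: Q_total=28.00, C_total=4.00, V=7.00; Q1=7.00, Q3=21.00; dissipated=80.667

Answer: 7.00 V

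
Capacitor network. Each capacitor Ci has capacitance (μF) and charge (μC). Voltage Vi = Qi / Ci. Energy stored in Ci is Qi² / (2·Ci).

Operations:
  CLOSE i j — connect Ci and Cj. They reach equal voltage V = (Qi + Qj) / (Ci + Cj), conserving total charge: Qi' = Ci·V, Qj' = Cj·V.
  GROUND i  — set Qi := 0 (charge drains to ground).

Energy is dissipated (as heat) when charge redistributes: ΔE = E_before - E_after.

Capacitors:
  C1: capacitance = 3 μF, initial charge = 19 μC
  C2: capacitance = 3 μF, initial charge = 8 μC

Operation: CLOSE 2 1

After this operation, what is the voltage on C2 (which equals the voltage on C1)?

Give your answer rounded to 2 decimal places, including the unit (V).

Answer: 4.50 V

Derivation:
Initial: C1(3μF, Q=19μC, V=6.33V), C2(3μF, Q=8μC, V=2.67V)
Op 1: CLOSE 2-1: Q_total=27.00, C_total=6.00, V=4.50; Q2=13.50, Q1=13.50; dissipated=10.083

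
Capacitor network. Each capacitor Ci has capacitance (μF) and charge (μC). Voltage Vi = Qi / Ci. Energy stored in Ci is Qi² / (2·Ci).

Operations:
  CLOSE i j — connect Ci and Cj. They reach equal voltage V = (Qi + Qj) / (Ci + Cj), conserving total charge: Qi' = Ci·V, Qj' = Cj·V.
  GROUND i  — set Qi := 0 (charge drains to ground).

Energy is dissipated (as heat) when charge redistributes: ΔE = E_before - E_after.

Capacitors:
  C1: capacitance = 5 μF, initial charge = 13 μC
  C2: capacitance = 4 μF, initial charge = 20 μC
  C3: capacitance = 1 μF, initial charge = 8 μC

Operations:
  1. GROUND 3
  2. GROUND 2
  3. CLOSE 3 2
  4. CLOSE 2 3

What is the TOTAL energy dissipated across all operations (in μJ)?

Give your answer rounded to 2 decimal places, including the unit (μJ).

Initial: C1(5μF, Q=13μC, V=2.60V), C2(4μF, Q=20μC, V=5.00V), C3(1μF, Q=8μC, V=8.00V)
Op 1: GROUND 3: Q3=0; energy lost=32.000
Op 2: GROUND 2: Q2=0; energy lost=50.000
Op 3: CLOSE 3-2: Q_total=0.00, C_total=5.00, V=0.00; Q3=0.00, Q2=0.00; dissipated=0.000
Op 4: CLOSE 2-3: Q_total=0.00, C_total=5.00, V=0.00; Q2=0.00, Q3=0.00; dissipated=0.000
Total dissipated: 82.000 μJ

Answer: 82.00 μJ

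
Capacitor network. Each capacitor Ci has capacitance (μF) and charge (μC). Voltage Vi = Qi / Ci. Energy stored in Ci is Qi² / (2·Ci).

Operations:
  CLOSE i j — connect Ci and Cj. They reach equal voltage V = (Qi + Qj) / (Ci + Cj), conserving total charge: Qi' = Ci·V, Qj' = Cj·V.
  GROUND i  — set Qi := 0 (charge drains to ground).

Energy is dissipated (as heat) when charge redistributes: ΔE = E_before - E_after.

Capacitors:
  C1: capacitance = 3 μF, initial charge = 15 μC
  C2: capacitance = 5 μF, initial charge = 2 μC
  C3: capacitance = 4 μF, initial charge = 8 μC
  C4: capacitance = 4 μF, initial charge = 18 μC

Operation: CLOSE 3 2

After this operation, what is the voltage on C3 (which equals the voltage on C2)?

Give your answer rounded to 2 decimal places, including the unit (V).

Answer: 1.11 V

Derivation:
Initial: C1(3μF, Q=15μC, V=5.00V), C2(5μF, Q=2μC, V=0.40V), C3(4μF, Q=8μC, V=2.00V), C4(4μF, Q=18μC, V=4.50V)
Op 1: CLOSE 3-2: Q_total=10.00, C_total=9.00, V=1.11; Q3=4.44, Q2=5.56; dissipated=2.844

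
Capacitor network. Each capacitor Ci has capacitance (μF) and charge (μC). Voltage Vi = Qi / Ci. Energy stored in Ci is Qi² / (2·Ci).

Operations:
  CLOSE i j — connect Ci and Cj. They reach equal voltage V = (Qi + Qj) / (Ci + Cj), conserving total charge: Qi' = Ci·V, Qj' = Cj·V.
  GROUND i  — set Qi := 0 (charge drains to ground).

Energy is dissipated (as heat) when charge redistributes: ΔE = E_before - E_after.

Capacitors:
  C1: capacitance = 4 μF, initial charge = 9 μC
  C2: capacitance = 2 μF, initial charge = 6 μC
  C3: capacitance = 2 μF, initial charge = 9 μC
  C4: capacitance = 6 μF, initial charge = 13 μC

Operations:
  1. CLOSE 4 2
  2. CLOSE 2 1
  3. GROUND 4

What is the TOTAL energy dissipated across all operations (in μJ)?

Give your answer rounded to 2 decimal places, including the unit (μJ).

Initial: C1(4μF, Q=9μC, V=2.25V), C2(2μF, Q=6μC, V=3.00V), C3(2μF, Q=9μC, V=4.50V), C4(6μF, Q=13μC, V=2.17V)
Op 1: CLOSE 4-2: Q_total=19.00, C_total=8.00, V=2.38; Q4=14.25, Q2=4.75; dissipated=0.521
Op 2: CLOSE 2-1: Q_total=13.75, C_total=6.00, V=2.29; Q2=4.58, Q1=9.17; dissipated=0.010
Op 3: GROUND 4: Q4=0; energy lost=16.922
Total dissipated: 17.453 μJ

Answer: 17.45 μJ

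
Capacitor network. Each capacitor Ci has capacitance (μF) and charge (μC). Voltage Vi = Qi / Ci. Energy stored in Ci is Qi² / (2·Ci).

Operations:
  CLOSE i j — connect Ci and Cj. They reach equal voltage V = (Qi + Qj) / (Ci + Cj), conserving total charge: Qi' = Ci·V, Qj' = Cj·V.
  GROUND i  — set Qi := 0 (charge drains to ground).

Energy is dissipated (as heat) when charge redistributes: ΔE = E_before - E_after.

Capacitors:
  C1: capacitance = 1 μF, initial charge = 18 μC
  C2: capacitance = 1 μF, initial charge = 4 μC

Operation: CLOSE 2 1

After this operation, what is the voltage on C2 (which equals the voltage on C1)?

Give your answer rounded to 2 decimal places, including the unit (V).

Answer: 11.00 V

Derivation:
Initial: C1(1μF, Q=18μC, V=18.00V), C2(1μF, Q=4μC, V=4.00V)
Op 1: CLOSE 2-1: Q_total=22.00, C_total=2.00, V=11.00; Q2=11.00, Q1=11.00; dissipated=49.000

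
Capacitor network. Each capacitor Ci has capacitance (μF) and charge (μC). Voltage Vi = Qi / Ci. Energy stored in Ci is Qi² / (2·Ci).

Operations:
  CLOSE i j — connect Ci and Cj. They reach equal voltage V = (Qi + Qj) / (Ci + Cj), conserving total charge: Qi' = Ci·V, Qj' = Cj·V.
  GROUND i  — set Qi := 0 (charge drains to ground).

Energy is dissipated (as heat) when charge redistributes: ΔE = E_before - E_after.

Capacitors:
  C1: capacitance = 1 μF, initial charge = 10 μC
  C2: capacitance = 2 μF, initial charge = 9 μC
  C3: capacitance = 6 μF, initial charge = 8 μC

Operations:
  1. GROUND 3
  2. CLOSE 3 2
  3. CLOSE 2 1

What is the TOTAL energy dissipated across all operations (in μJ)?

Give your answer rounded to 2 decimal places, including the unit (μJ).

Initial: C1(1μF, Q=10μC, V=10.00V), C2(2μF, Q=9μC, V=4.50V), C3(6μF, Q=8μC, V=1.33V)
Op 1: GROUND 3: Q3=0; energy lost=5.333
Op 2: CLOSE 3-2: Q_total=9.00, C_total=8.00, V=1.12; Q3=6.75, Q2=2.25; dissipated=15.188
Op 3: CLOSE 2-1: Q_total=12.25, C_total=3.00, V=4.08; Q2=8.17, Q1=4.08; dissipated=26.255
Total dissipated: 46.776 μJ

Answer: 46.78 μJ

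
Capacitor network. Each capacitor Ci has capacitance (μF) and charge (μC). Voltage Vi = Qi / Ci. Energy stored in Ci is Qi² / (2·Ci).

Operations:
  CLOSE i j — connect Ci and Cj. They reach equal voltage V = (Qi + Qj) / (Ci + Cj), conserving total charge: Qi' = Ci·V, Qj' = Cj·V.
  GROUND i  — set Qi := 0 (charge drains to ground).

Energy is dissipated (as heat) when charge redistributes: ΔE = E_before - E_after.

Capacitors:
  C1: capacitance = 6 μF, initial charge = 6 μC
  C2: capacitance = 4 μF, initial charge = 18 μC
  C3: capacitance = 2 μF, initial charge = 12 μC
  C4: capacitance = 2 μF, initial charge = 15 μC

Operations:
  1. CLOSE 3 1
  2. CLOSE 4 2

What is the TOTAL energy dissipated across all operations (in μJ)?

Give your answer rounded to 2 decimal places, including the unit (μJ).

Answer: 24.75 μJ

Derivation:
Initial: C1(6μF, Q=6μC, V=1.00V), C2(4μF, Q=18μC, V=4.50V), C3(2μF, Q=12μC, V=6.00V), C4(2μF, Q=15μC, V=7.50V)
Op 1: CLOSE 3-1: Q_total=18.00, C_total=8.00, V=2.25; Q3=4.50, Q1=13.50; dissipated=18.750
Op 2: CLOSE 4-2: Q_total=33.00, C_total=6.00, V=5.50; Q4=11.00, Q2=22.00; dissipated=6.000
Total dissipated: 24.750 μJ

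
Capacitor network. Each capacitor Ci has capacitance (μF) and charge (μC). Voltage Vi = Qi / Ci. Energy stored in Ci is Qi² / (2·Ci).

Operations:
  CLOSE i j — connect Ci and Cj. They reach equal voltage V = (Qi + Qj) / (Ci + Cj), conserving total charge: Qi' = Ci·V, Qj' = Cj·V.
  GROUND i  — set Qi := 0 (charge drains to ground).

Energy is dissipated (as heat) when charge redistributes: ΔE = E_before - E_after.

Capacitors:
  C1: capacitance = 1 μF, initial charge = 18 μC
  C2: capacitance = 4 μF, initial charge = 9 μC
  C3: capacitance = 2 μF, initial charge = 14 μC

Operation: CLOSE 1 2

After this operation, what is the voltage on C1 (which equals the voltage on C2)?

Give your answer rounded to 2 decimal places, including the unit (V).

Answer: 5.40 V

Derivation:
Initial: C1(1μF, Q=18μC, V=18.00V), C2(4μF, Q=9μC, V=2.25V), C3(2μF, Q=14μC, V=7.00V)
Op 1: CLOSE 1-2: Q_total=27.00, C_total=5.00, V=5.40; Q1=5.40, Q2=21.60; dissipated=99.225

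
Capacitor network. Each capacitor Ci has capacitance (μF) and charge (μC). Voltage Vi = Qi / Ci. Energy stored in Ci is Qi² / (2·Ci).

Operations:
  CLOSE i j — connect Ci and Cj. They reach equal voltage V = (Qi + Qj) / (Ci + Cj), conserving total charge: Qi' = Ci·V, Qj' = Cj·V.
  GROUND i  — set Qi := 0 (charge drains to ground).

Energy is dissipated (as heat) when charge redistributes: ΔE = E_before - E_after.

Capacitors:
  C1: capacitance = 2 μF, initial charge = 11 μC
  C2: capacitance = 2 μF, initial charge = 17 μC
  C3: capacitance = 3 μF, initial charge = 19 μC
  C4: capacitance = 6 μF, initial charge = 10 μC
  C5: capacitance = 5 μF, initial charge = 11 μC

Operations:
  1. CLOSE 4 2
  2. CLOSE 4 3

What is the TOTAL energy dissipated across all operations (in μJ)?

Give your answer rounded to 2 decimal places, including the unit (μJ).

Initial: C1(2μF, Q=11μC, V=5.50V), C2(2μF, Q=17μC, V=8.50V), C3(3μF, Q=19μC, V=6.33V), C4(6μF, Q=10μC, V=1.67V), C5(5μF, Q=11μC, V=2.20V)
Op 1: CLOSE 4-2: Q_total=27.00, C_total=8.00, V=3.38; Q4=20.25, Q2=6.75; dissipated=35.021
Op 2: CLOSE 4-3: Q_total=39.25, C_total=9.00, V=4.36; Q4=26.17, Q3=13.08; dissipated=8.752
Total dissipated: 43.773 μJ

Answer: 43.77 μJ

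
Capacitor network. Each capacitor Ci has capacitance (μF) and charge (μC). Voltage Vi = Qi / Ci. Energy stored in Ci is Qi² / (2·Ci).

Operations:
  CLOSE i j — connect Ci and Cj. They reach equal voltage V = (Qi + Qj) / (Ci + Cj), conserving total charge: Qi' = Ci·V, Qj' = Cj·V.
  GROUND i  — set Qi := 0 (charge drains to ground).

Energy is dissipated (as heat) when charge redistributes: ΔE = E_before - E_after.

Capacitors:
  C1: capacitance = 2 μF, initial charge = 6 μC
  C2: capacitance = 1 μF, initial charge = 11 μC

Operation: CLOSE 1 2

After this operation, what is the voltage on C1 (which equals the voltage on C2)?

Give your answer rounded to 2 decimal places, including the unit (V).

Initial: C1(2μF, Q=6μC, V=3.00V), C2(1μF, Q=11μC, V=11.00V)
Op 1: CLOSE 1-2: Q_total=17.00, C_total=3.00, V=5.67; Q1=11.33, Q2=5.67; dissipated=21.333

Answer: 5.67 V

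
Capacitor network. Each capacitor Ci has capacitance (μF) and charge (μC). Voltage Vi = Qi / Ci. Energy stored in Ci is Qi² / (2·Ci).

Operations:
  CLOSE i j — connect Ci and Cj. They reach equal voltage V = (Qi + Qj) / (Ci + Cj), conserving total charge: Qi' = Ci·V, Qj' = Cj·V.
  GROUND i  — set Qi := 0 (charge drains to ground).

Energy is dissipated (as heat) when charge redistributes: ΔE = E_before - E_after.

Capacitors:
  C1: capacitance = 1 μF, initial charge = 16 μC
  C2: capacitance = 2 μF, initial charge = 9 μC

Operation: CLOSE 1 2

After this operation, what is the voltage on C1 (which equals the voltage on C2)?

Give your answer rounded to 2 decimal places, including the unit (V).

Initial: C1(1μF, Q=16μC, V=16.00V), C2(2μF, Q=9μC, V=4.50V)
Op 1: CLOSE 1-2: Q_total=25.00, C_total=3.00, V=8.33; Q1=8.33, Q2=16.67; dissipated=44.083

Answer: 8.33 V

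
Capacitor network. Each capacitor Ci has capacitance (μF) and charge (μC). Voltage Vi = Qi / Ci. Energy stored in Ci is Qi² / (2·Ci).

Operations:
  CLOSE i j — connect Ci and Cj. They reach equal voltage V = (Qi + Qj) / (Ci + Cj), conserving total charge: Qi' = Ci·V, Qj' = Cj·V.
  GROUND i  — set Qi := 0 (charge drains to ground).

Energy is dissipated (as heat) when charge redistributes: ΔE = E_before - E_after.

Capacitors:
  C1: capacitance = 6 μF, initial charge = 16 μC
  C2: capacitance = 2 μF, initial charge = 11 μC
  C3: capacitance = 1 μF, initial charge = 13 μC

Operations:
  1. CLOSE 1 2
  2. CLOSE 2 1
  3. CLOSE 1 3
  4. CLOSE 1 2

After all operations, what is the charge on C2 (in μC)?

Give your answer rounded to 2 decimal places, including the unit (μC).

Answer: 8.81 μC

Derivation:
Initial: C1(6μF, Q=16μC, V=2.67V), C2(2μF, Q=11μC, V=5.50V), C3(1μF, Q=13μC, V=13.00V)
Op 1: CLOSE 1-2: Q_total=27.00, C_total=8.00, V=3.38; Q1=20.25, Q2=6.75; dissipated=6.021
Op 2: CLOSE 2-1: Q_total=27.00, C_total=8.00, V=3.38; Q2=6.75, Q1=20.25; dissipated=0.000
Op 3: CLOSE 1-3: Q_total=33.25, C_total=7.00, V=4.75; Q1=28.50, Q3=4.75; dissipated=39.703
Op 4: CLOSE 1-2: Q_total=35.25, C_total=8.00, V=4.41; Q1=26.44, Q2=8.81; dissipated=1.418
Final charges: Q1=26.44, Q2=8.81, Q3=4.75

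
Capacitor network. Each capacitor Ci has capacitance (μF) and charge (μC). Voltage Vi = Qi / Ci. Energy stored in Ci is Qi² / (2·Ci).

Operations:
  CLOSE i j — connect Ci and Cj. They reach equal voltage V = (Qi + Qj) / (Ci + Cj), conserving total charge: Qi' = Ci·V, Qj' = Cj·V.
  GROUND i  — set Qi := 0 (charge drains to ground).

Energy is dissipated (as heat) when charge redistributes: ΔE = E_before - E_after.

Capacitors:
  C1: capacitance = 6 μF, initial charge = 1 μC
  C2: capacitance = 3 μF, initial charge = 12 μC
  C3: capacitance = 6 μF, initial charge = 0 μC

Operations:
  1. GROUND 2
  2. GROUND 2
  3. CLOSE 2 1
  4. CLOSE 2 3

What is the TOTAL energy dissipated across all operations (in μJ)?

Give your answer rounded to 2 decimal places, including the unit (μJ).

Initial: C1(6μF, Q=1μC, V=0.17V), C2(3μF, Q=12μC, V=4.00V), C3(6μF, Q=0μC, V=0.00V)
Op 1: GROUND 2: Q2=0; energy lost=24.000
Op 2: GROUND 2: Q2=0; energy lost=0.000
Op 3: CLOSE 2-1: Q_total=1.00, C_total=9.00, V=0.11; Q2=0.33, Q1=0.67; dissipated=0.028
Op 4: CLOSE 2-3: Q_total=0.33, C_total=9.00, V=0.04; Q2=0.11, Q3=0.22; dissipated=0.012
Total dissipated: 24.040 μJ

Answer: 24.04 μJ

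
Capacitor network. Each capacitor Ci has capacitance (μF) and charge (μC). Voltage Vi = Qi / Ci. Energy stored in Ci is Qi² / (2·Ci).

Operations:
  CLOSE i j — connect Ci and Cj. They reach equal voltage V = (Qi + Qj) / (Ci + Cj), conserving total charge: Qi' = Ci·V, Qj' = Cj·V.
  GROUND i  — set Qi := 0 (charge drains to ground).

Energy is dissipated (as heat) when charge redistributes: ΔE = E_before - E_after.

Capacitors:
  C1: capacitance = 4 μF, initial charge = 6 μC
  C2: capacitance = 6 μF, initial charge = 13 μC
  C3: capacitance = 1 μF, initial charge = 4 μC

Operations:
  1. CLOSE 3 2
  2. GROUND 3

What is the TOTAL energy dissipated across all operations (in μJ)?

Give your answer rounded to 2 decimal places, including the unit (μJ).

Answer: 4.39 μJ

Derivation:
Initial: C1(4μF, Q=6μC, V=1.50V), C2(6μF, Q=13μC, V=2.17V), C3(1μF, Q=4μC, V=4.00V)
Op 1: CLOSE 3-2: Q_total=17.00, C_total=7.00, V=2.43; Q3=2.43, Q2=14.57; dissipated=1.440
Op 2: GROUND 3: Q3=0; energy lost=2.949
Total dissipated: 4.389 μJ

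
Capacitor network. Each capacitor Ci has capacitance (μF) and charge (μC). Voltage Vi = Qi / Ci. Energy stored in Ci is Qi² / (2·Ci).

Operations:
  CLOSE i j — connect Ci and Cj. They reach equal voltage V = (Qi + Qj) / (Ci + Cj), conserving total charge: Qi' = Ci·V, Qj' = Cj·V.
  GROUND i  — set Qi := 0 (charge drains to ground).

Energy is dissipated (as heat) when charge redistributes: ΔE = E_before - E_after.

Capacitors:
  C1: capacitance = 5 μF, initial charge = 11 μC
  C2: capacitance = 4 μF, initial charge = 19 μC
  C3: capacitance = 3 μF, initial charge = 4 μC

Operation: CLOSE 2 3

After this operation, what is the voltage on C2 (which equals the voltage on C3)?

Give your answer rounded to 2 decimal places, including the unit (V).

Answer: 3.29 V

Derivation:
Initial: C1(5μF, Q=11μC, V=2.20V), C2(4μF, Q=19μC, V=4.75V), C3(3μF, Q=4μC, V=1.33V)
Op 1: CLOSE 2-3: Q_total=23.00, C_total=7.00, V=3.29; Q2=13.14, Q3=9.86; dissipated=10.006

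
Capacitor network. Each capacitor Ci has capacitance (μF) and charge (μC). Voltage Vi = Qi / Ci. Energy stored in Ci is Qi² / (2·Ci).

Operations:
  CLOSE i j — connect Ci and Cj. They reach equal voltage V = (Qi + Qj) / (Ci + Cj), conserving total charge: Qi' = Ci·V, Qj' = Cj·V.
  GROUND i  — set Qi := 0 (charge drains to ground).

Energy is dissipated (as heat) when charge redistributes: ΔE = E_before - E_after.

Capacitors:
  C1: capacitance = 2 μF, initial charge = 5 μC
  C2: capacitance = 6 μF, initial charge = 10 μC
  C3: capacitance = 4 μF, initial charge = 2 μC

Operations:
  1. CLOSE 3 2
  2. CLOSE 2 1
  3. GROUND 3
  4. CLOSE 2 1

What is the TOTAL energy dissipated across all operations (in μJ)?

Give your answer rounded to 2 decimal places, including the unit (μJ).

Initial: C1(2μF, Q=5μC, V=2.50V), C2(6μF, Q=10μC, V=1.67V), C3(4μF, Q=2μC, V=0.50V)
Op 1: CLOSE 3-2: Q_total=12.00, C_total=10.00, V=1.20; Q3=4.80, Q2=7.20; dissipated=1.633
Op 2: CLOSE 2-1: Q_total=12.20, C_total=8.00, V=1.52; Q2=9.15, Q1=3.05; dissipated=1.268
Op 3: GROUND 3: Q3=0; energy lost=2.880
Op 4: CLOSE 2-1: Q_total=12.20, C_total=8.00, V=1.52; Q2=9.15, Q1=3.05; dissipated=0.000
Total dissipated: 5.781 μJ

Answer: 5.78 μJ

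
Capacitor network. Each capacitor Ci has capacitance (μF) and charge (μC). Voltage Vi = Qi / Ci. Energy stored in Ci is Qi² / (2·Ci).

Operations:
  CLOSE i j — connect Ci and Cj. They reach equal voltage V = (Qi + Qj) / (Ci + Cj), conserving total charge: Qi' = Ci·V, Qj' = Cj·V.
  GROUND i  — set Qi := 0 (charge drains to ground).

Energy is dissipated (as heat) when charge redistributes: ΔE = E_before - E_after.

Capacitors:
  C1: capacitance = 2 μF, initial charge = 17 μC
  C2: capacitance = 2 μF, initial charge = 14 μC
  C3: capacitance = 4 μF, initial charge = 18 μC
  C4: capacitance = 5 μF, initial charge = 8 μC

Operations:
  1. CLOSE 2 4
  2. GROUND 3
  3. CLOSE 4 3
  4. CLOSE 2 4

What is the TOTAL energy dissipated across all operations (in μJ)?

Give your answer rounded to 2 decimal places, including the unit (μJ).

Initial: C1(2μF, Q=17μC, V=8.50V), C2(2μF, Q=14μC, V=7.00V), C3(4μF, Q=18μC, V=4.50V), C4(5μF, Q=8μC, V=1.60V)
Op 1: CLOSE 2-4: Q_total=22.00, C_total=7.00, V=3.14; Q2=6.29, Q4=15.71; dissipated=20.829
Op 2: GROUND 3: Q3=0; energy lost=40.500
Op 3: CLOSE 4-3: Q_total=15.71, C_total=9.00, V=1.75; Q4=8.73, Q3=6.98; dissipated=10.975
Op 4: CLOSE 2-4: Q_total=15.02, C_total=7.00, V=2.15; Q2=4.29, Q4=10.73; dissipated=1.394
Total dissipated: 73.697 μJ

Answer: 73.70 μJ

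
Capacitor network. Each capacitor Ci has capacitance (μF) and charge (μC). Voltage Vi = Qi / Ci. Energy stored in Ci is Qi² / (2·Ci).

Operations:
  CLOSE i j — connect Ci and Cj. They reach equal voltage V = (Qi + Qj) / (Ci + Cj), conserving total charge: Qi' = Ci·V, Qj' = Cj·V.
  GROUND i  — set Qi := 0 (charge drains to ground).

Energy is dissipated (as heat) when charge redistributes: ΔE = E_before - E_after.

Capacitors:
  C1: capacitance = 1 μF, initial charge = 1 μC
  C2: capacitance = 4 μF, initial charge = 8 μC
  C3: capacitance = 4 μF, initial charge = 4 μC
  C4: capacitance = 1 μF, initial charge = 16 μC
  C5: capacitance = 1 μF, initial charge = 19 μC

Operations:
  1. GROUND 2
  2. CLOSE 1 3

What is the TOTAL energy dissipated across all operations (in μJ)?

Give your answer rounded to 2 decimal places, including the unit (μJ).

Answer: 8.00 μJ

Derivation:
Initial: C1(1μF, Q=1μC, V=1.00V), C2(4μF, Q=8μC, V=2.00V), C3(4μF, Q=4μC, V=1.00V), C4(1μF, Q=16μC, V=16.00V), C5(1μF, Q=19μC, V=19.00V)
Op 1: GROUND 2: Q2=0; energy lost=8.000
Op 2: CLOSE 1-3: Q_total=5.00, C_total=5.00, V=1.00; Q1=1.00, Q3=4.00; dissipated=0.000
Total dissipated: 8.000 μJ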